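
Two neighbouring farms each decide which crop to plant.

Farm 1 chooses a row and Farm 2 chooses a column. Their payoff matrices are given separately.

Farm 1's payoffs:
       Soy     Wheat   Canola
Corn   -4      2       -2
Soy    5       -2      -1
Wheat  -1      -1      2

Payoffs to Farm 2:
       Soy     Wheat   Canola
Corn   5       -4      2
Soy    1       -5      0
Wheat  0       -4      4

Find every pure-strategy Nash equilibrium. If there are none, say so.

Farm 1 against Soy: payoffs -4, 5, -1 → best response Soy.
Farm 1 against Wheat: payoffs 2, -2, -1 → best response Corn.
Farm 1 against Canola: payoffs -2, -1, 2 → best response Wheat.
Farm 2 against Corn: payoffs 5, -4, 2 → best response Soy.
Farm 2 against Soy: payoffs 1, -5, 0 → best response Soy.
Farm 2 against Wheat: payoffs 0, -4, 4 → best response Canola.
Mutual best responses: (Soy, Soy); (Wheat, Canola).

(Soy, Soy) and (Wheat, Canola)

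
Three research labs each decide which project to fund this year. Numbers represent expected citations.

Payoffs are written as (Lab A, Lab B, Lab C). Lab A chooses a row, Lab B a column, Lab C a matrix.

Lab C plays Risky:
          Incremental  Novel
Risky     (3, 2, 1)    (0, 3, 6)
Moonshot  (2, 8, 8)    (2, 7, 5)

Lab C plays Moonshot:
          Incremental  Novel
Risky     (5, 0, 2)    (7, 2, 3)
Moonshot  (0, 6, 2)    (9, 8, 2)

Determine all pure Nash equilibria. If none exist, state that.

For each player, find the best response to each opponent profile; mutual best responses are the pure NE.
Lab A against (Incremental, Risky): payoffs 3, 2 → best response Risky.
Lab A against (Incremental, Moonshot): payoffs 5, 0 → best response Risky.
Lab A against (Novel, Risky): payoffs 0, 2 → best response Moonshot.
Lab A against (Novel, Moonshot): payoffs 7, 9 → best response Moonshot.
Lab B against (Risky, Risky): payoffs 2, 3 → best response Novel.
Lab B against (Risky, Moonshot): payoffs 0, 2 → best response Novel.
Lab B against (Moonshot, Risky): payoffs 8, 7 → best response Incremental.
Lab B against (Moonshot, Moonshot): payoffs 6, 8 → best response Novel.
Lab C against (Risky, Incremental): payoffs 1, 2 → best response Moonshot.
Lab C against (Risky, Novel): payoffs 6, 3 → best response Risky.
Lab C against (Moonshot, Incremental): payoffs 8, 2 → best response Risky.
Lab C against (Moonshot, Novel): payoffs 5, 2 → best response Risky.
No profile is a mutual best response for all players.

none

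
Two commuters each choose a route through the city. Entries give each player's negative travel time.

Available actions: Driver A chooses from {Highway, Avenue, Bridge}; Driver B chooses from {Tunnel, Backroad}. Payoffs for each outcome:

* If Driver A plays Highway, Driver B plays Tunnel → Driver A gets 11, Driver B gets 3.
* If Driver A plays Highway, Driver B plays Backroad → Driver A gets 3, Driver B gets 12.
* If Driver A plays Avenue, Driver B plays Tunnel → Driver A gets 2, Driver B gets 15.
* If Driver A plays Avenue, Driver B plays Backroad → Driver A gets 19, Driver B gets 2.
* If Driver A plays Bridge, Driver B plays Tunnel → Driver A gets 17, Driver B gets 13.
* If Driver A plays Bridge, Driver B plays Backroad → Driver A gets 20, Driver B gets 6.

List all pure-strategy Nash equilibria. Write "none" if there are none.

The unique pure-strategy Nash equilibrium is (Bridge, Tunnel).

(Highway, Tunnel): Driver A can switch to Bridge (11 → 17). Not NE.
(Highway, Backroad): Driver A can switch to Avenue (3 → 19). Not NE.
(Avenue, Tunnel): Driver A can switch to Highway (2 → 11). Not NE.
(Avenue, Backroad): Driver A can switch to Bridge (19 → 20). Not NE.
(Bridge, Tunnel): Driver A gets 17, best alternative 11; Driver B gets 13, best alternative 6. No profitable deviation — NE.
(Bridge, Backroad): Driver B can switch to Tunnel (6 → 13). Not NE.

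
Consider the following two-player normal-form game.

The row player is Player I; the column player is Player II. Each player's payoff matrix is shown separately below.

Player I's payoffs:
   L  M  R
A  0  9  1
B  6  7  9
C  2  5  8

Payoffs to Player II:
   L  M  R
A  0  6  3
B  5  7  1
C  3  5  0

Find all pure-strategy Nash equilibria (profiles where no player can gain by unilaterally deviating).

(A, M)

For each player, find the best response to each opponent profile; mutual best responses are the pure NE.
Player I against L: payoffs 0, 6, 2 → best response B.
Player I against M: payoffs 9, 7, 5 → best response A.
Player I against R: payoffs 1, 9, 8 → best response B.
Player II against A: payoffs 0, 6, 3 → best response M.
Player II against B: payoffs 5, 7, 1 → best response M.
Player II against C: payoffs 3, 5, 0 → best response M.
Mutual best responses: (A, M).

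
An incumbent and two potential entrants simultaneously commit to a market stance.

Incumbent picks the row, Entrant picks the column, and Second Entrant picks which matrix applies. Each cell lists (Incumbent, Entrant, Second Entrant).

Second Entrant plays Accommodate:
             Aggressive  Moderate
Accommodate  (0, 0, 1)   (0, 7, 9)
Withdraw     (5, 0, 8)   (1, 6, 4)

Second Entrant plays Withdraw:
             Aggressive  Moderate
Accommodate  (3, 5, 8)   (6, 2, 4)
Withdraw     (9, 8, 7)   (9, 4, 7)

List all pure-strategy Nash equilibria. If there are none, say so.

This game has no pure Nash equilibrium.

(Accommodate, Aggressive, Accommodate): Incumbent can switch to Withdraw (0 → 5). Not NE.
(Accommodate, Aggressive, Withdraw): Incumbent can switch to Withdraw (3 → 9). Not NE.
(Accommodate, Moderate, Accommodate): Incumbent can switch to Withdraw (0 → 1). Not NE.
(Accommodate, Moderate, Withdraw): Incumbent can switch to Withdraw (6 → 9). Not NE.
(Withdraw, Aggressive, Accommodate): Entrant can switch to Moderate (0 → 6). Not NE.
(Withdraw, Aggressive, Withdraw): Second Entrant can switch to Accommodate (7 → 8). Not NE.
(Withdraw, Moderate, Accommodate): Second Entrant can switch to Withdraw (4 → 7). Not NE.
(Withdraw, Moderate, Withdraw): Entrant can switch to Aggressive (4 → 8). Not NE.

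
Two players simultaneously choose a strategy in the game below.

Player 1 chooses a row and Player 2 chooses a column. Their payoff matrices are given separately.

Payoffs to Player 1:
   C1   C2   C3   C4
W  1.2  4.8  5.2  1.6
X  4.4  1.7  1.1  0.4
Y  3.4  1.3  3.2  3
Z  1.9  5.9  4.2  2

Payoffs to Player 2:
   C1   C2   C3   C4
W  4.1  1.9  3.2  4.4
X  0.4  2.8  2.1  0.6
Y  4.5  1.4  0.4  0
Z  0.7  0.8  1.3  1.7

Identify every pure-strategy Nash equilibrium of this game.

Player 1 against C1: payoffs 1.2, 4.4, 3.4, 1.9 → best response X.
Player 1 against C2: payoffs 4.8, 1.7, 1.3, 5.9 → best response Z.
Player 1 against C3: payoffs 5.2, 1.1, 3.2, 4.2 → best response W.
Player 1 against C4: payoffs 1.6, 0.4, 3, 2 → best response Y.
Player 2 against W: payoffs 4.1, 1.9, 3.2, 4.4 → best response C4.
Player 2 against X: payoffs 0.4, 2.8, 2.1, 0.6 → best response C2.
Player 2 against Y: payoffs 4.5, 1.4, 0.4, 0 → best response C1.
Player 2 against Z: payoffs 0.7, 0.8, 1.3, 1.7 → best response C4.
No profile is a mutual best response for all players.

none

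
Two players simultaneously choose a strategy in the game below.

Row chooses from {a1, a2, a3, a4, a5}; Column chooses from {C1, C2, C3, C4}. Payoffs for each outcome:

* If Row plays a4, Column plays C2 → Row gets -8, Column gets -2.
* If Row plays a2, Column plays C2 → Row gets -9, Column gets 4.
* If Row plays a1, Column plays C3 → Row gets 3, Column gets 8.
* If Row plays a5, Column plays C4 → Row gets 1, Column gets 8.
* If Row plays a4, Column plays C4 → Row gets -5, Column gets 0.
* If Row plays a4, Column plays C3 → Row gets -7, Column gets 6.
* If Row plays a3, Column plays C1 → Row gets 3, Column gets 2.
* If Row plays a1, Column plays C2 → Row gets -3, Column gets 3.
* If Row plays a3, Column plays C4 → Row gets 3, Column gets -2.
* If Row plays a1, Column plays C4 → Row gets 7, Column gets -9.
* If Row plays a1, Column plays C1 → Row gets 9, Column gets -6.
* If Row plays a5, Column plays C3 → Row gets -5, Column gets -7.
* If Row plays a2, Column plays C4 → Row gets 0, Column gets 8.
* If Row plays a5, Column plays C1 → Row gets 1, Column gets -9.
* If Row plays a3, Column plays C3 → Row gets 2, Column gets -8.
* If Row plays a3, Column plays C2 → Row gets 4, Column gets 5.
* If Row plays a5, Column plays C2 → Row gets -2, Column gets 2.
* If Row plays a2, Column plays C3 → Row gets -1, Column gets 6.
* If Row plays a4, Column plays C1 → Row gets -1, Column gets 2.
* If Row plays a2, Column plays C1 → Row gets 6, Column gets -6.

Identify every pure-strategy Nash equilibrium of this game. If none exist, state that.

Mark each player's best response to every combination of opponents' strategies; a profile where every player is best-responding is a pure Nash equilibrium.
Row against C1: payoffs 9, 6, 3, -1, 1 → best response a1.
Row against C2: payoffs -3, -9, 4, -8, -2 → best response a3.
Row against C3: payoffs 3, -1, 2, -7, -5 → best response a1.
Row against C4: payoffs 7, 0, 3, -5, 1 → best response a1.
Column against a1: payoffs -6, 3, 8, -9 → best response C3.
Column against a2: payoffs -6, 4, 6, 8 → best response C4.
Column against a3: payoffs 2, 5, -8, -2 → best response C2.
Column against a4: payoffs 2, -2, 6, 0 → best response C3.
Column against a5: payoffs -9, 2, -7, 8 → best response C4.
Mutual best responses: (a1, C3); (a3, C2).

Pure-strategy Nash equilibria: (a1, C3), (a3, C2)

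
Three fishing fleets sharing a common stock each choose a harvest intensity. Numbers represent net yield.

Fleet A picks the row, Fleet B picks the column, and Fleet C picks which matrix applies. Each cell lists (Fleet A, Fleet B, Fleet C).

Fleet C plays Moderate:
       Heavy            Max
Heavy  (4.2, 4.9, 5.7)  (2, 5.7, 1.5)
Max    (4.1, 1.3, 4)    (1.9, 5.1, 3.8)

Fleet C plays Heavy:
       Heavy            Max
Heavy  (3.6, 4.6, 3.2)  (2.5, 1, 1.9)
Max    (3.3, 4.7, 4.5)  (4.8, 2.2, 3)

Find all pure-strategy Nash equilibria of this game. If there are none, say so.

No pure-strategy Nash equilibrium.

(Heavy, Heavy, Moderate): Fleet B can switch to Max (4.9 → 5.7). Not NE.
(Heavy, Heavy, Heavy): Fleet C can switch to Moderate (3.2 → 5.7). Not NE.
(Heavy, Max, Moderate): Fleet C can switch to Heavy (1.5 → 1.9). Not NE.
(Heavy, Max, Heavy): Fleet A can switch to Max (2.5 → 4.8). Not NE.
(Max, Heavy, Moderate): Fleet A can switch to Heavy (4.1 → 4.2). Not NE.
(Max, Heavy, Heavy): Fleet A can switch to Heavy (3.3 → 3.6). Not NE.
(Max, Max, Moderate): Fleet A can switch to Heavy (1.9 → 2). Not NE.
(Max, Max, Heavy): Fleet B can switch to Heavy (2.2 → 4.7). Not NE.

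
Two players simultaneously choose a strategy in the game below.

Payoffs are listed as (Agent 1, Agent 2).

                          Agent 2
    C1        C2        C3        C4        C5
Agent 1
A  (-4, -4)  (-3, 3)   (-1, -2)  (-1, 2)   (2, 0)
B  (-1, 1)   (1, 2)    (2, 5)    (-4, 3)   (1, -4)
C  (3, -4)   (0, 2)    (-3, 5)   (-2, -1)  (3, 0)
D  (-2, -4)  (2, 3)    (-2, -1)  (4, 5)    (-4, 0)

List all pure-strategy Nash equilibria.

Pure-strategy Nash equilibria: (B, C3); (D, C4)

(A, C1): Agent 1 can switch to B (-4 → -1). Not NE.
(A, C2): Agent 1 can switch to B (-3 → 1). Not NE.
(A, C3): Agent 1 can switch to B (-1 → 2). Not NE.
(A, C4): Agent 1 can switch to D (-1 → 4). Not NE.
(A, C5): Agent 1 can switch to C (2 → 3). Not NE.
(B, C1): Agent 1 can switch to C (-1 → 3). Not NE.
(B, C3): Agent 1 gets 2, best alternative -1; Agent 2 gets 5, best alternative 3. No profitable deviation — NE.
(D, C4): Agent 1 gets 4, best alternative -1; Agent 2 gets 5, best alternative 3. No profitable deviation — NE.
(The remaining 12 profiles each have a profitable deviation by the same check.)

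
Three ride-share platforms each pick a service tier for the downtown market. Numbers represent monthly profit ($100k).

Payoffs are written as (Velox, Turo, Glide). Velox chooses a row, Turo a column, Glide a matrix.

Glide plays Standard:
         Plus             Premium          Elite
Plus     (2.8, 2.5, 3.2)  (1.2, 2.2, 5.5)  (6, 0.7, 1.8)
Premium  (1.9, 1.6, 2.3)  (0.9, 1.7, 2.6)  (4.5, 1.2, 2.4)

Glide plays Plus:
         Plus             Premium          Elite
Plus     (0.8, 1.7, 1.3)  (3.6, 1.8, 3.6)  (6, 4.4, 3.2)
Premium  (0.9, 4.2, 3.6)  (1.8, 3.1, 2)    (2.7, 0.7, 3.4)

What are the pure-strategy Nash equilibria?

The pure Nash equilibria are (Plus, Plus, Standard) and (Plus, Elite, Plus) and (Premium, Plus, Plus).

Velox against (Plus, Standard): payoffs 2.8, 1.9 → best response Plus.
Velox against (Plus, Plus): payoffs 0.8, 0.9 → best response Premium.
Velox against (Premium, Standard): payoffs 1.2, 0.9 → best response Plus.
Velox against (Premium, Plus): payoffs 3.6, 1.8 → best response Plus.
Velox against (Elite, Standard): payoffs 6, 4.5 → best response Plus.
Velox against (Elite, Plus): payoffs 6, 2.7 → best response Plus.
Turo against (Plus, Standard): payoffs 2.5, 2.2, 0.7 → best response Plus.
Turo against (Plus, Plus): payoffs 1.7, 1.8, 4.4 → best response Elite.
Turo against (Premium, Standard): payoffs 1.6, 1.7, 1.2 → best response Premium.
Turo against (Premium, Plus): payoffs 4.2, 3.1, 0.7 → best response Plus.
Glide against (Plus, Plus): payoffs 3.2, 1.3 → best response Standard.
Glide against (Plus, Premium): payoffs 5.5, 3.6 → best response Standard.
Glide against (Plus, Elite): payoffs 1.8, 3.2 → best response Plus.
Glide against (Premium, Plus): payoffs 2.3, 3.6 → best response Plus.
Glide against (Premium, Premium): payoffs 2.6, 2 → best response Standard.
Glide against (Premium, Elite): payoffs 2.4, 3.4 → best response Plus.
Mutual best responses: (Plus, Plus, Standard); (Plus, Elite, Plus); (Premium, Plus, Plus).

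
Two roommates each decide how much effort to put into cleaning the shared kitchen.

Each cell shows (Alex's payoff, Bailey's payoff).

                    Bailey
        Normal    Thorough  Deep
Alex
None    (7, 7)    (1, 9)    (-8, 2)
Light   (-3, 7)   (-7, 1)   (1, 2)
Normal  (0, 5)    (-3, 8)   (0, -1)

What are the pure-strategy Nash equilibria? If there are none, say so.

(None, Normal): Bailey can switch to Thorough (7 → 9). Not NE.
(None, Thorough): Alex gets 1, best alternative -3; Bailey gets 9, best alternative 7. No profitable deviation — NE.
(None, Deep): Alex can switch to Light (-8 → 1). Not NE.
(Light, Normal): Alex can switch to None (-3 → 7). Not NE.
(Light, Thorough): Alex can switch to None (-7 → 1). Not NE.
(Light, Deep): Bailey can switch to Normal (2 → 7). Not NE.
(Normal, Normal): Alex can switch to None (0 → 7). Not NE.
(Normal, Thorough): Alex can switch to None (-3 → 1). Not NE.
(Normal, Deep): Alex can switch to Light (0 → 1). Not NE.

The unique pure-strategy Nash equilibrium is (None, Thorough).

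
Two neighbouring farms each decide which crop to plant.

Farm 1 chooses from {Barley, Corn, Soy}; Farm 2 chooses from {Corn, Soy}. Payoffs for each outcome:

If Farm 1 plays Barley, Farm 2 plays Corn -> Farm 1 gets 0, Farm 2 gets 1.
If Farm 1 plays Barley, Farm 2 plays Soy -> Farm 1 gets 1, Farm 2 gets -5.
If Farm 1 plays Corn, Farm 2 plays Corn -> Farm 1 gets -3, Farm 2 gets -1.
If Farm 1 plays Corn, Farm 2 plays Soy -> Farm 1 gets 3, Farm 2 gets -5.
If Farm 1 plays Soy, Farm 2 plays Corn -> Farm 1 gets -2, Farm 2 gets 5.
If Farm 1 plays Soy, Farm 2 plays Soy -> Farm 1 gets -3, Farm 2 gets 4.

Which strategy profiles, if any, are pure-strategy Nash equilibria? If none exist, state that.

The unique pure-strategy Nash equilibrium is (Barley, Corn).

Farm 1 against Corn: payoffs 0, -3, -2 → best response Barley.
Farm 1 against Soy: payoffs 1, 3, -3 → best response Corn.
Farm 2 against Barley: payoffs 1, -5 → best response Corn.
Farm 2 against Corn: payoffs -1, -5 → best response Corn.
Farm 2 against Soy: payoffs 5, 4 → best response Corn.
Mutual best responses: (Barley, Corn).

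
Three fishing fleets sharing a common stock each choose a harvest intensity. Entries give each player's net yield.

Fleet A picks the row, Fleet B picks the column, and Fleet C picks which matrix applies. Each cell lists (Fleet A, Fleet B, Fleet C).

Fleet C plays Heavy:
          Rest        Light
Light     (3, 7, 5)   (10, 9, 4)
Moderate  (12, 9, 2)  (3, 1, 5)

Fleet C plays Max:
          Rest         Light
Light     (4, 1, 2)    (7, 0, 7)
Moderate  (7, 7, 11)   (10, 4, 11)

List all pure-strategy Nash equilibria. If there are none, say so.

Pure NE: (Moderate, Rest, Max)

(Light, Rest, Heavy): Fleet A can switch to Moderate (3 → 12). Not NE.
(Light, Rest, Max): Fleet A can switch to Moderate (4 → 7). Not NE.
(Light, Light, Heavy): Fleet C can switch to Max (4 → 7). Not NE.
(Light, Light, Max): Fleet A can switch to Moderate (7 → 10). Not NE.
(Moderate, Rest, Heavy): Fleet C can switch to Max (2 → 11). Not NE.
(Moderate, Rest, Max): Fleet A gets 7, best alternative 4; Fleet B gets 7, best alternative 4; Fleet C gets 11, best alternative 2. No profitable deviation — NE.
(Moderate, Light, Heavy): Fleet A can switch to Light (3 → 10). Not NE.
(Moderate, Light, Max): Fleet B can switch to Rest (4 → 7). Not NE.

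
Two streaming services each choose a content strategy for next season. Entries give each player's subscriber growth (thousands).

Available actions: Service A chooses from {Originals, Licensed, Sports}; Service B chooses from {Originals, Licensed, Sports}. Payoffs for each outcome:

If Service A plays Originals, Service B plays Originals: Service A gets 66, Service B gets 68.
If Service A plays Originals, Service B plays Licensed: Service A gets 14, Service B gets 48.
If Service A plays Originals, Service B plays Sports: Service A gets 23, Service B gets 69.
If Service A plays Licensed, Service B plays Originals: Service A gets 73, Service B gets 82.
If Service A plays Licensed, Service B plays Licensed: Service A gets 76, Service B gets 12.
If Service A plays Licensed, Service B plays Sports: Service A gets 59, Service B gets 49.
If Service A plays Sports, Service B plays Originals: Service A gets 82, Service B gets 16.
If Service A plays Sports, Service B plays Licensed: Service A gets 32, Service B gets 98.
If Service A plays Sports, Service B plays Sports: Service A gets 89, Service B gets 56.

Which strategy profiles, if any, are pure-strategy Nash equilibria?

(Originals, Originals): Service A can switch to Licensed (66 → 73). Not NE.
(Originals, Licensed): Service A can switch to Licensed (14 → 76). Not NE.
(Originals, Sports): Service A can switch to Licensed (23 → 59). Not NE.
(Licensed, Originals): Service A can switch to Sports (73 → 82). Not NE.
(Licensed, Licensed): Service B can switch to Originals (12 → 82). Not NE.
(Licensed, Sports): Service A can switch to Sports (59 → 89). Not NE.
(Sports, Originals): Service B can switch to Licensed (16 → 98). Not NE.
(Sports, Licensed): Service A can switch to Licensed (32 → 76). Not NE.
(Sports, Sports): Service B can switch to Licensed (56 → 98). Not NE.

This game has no pure Nash equilibrium.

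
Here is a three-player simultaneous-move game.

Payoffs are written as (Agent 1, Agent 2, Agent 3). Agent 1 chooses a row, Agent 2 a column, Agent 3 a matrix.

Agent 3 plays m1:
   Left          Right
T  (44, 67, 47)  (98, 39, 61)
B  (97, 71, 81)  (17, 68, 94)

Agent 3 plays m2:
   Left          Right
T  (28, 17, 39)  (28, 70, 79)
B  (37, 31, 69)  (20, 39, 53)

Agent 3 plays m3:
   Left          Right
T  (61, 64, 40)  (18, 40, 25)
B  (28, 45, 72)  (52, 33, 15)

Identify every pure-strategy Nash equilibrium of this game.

Agent 1 against (Left, m1): payoffs 44, 97 → best response B.
Agent 1 against (Left, m2): payoffs 28, 37 → best response B.
Agent 1 against (Left, m3): payoffs 61, 28 → best response T.
Agent 1 against (Right, m1): payoffs 98, 17 → best response T.
Agent 1 against (Right, m2): payoffs 28, 20 → best response T.
Agent 1 against (Right, m3): payoffs 18, 52 → best response B.
Agent 2 against (T, m1): payoffs 67, 39 → best response Left.
Agent 2 against (T, m2): payoffs 17, 70 → best response Right.
Agent 2 against (T, m3): payoffs 64, 40 → best response Left.
Agent 2 against (B, m1): payoffs 71, 68 → best response Left.
Agent 2 against (B, m2): payoffs 31, 39 → best response Right.
Agent 2 against (B, m3): payoffs 45, 33 → best response Left.
Agent 3 against (T, Left): payoffs 47, 39, 40 → best response m1.
Agent 3 against (T, Right): payoffs 61, 79, 25 → best response m2.
Agent 3 against (B, Left): payoffs 81, 69, 72 → best response m1.
Agent 3 against (B, Right): payoffs 94, 53, 15 → best response m1.
Mutual best responses: (T, Right, m2); (B, Left, m1).

The pure Nash equilibria are (T, Right, m2), (B, Left, m1).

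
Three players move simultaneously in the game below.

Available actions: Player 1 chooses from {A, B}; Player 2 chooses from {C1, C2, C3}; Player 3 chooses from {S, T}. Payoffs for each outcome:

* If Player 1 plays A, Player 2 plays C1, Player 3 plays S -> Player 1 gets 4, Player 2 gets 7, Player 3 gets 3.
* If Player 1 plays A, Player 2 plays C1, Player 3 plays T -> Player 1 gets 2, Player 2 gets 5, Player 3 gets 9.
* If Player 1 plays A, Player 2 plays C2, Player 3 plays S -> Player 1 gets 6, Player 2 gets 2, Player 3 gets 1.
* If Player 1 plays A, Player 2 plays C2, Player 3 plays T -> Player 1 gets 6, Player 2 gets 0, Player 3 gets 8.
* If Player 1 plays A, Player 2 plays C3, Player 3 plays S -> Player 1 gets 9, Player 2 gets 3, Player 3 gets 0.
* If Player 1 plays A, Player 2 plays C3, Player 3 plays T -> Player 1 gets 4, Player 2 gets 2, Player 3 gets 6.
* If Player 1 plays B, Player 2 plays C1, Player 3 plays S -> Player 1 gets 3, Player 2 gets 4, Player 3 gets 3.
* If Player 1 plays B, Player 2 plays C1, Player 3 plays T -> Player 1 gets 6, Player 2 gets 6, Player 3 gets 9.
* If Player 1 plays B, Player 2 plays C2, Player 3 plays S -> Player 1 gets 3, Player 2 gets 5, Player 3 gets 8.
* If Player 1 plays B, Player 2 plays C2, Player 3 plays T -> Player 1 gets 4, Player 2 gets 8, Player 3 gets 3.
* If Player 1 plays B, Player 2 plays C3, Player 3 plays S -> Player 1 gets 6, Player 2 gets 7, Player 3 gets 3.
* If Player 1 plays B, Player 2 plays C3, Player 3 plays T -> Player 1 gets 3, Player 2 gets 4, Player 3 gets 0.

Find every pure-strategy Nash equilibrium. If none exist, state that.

This game has no pure Nash equilibrium.

(A, C1, S): Player 3 can switch to T (3 → 9). Not NE.
(A, C1, T): Player 1 can switch to B (2 → 6). Not NE.
(A, C2, S): Player 2 can switch to C1 (2 → 7). Not NE.
(A, C2, T): Player 2 can switch to C1 (0 → 5). Not NE.
(A, C3, S): Player 2 can switch to C1 (3 → 7). Not NE.
(A, C3, T): Player 2 can switch to C1 (2 → 5). Not NE.
(B, C1, S): Player 1 can switch to A (3 → 4). Not NE.
(B, C1, T): Player 2 can switch to C2 (6 → 8). Not NE.
(The remaining 4 profiles each have a profitable deviation by the same check.)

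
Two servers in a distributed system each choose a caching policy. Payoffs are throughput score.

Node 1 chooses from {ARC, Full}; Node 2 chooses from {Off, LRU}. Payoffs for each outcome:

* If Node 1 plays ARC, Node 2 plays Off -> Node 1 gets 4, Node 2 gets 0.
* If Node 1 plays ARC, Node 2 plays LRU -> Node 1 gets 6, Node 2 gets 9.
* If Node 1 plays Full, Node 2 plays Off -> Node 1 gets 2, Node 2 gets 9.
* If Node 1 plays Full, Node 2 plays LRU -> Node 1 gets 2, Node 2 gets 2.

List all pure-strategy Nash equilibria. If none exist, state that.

For each strategy profile, look for a profitable unilateral deviation.
(ARC, Off): Node 2 can switch to LRU (0 → 9). Not NE.
(ARC, LRU): Node 1 gets 6, best alternative 2; Node 2 gets 9, best alternative 0. No profitable deviation — NE.
(Full, Off): Node 1 can switch to ARC (2 → 4). Not NE.
(Full, LRU): Node 1 can switch to ARC (2 → 6). Not NE.

(ARC, LRU)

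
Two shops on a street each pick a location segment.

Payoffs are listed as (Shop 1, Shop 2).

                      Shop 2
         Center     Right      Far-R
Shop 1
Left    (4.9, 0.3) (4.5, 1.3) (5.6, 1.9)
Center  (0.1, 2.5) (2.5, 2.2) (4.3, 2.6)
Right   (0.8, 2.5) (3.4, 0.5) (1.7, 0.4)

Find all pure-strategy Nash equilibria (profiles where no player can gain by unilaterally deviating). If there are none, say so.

(Left, Far-R)

For each strategy profile, look for a profitable unilateral deviation.
(Left, Center): Shop 2 can switch to Right (0.3 → 1.3). Not NE.
(Left, Right): Shop 2 can switch to Far-R (1.3 → 1.9). Not NE.
(Left, Far-R): Shop 1 gets 5.6, best alternative 4.3; Shop 2 gets 1.9, best alternative 1.3. No profitable deviation — NE.
(Center, Center): Shop 1 can switch to Left (0.1 → 4.9). Not NE.
(Center, Right): Shop 1 can switch to Left (2.5 → 4.5). Not NE.
(Center, Far-R): Shop 1 can switch to Left (4.3 → 5.6). Not NE.
(Right, Center): Shop 1 can switch to Left (0.8 → 4.9). Not NE.
(Right, Right): Shop 1 can switch to Left (3.4 → 4.5). Not NE.
(Right, Far-R): Shop 1 can switch to Left (1.7 → 5.6). Not NE.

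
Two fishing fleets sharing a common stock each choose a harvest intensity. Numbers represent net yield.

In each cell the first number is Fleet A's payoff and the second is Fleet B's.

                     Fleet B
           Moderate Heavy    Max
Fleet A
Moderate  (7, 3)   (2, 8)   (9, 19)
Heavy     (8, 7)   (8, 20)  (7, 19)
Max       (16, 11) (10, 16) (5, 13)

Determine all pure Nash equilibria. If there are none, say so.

The pure Nash equilibria are (Moderate, Max) and (Max, Heavy).

Mark each player's best response to every combination of opponents' strategies; a profile where every player is best-responding is a pure Nash equilibrium.
Fleet A against Moderate: payoffs 7, 8, 16 → best response Max.
Fleet A against Heavy: payoffs 2, 8, 10 → best response Max.
Fleet A against Max: payoffs 9, 7, 5 → best response Moderate.
Fleet B against Moderate: payoffs 3, 8, 19 → best response Max.
Fleet B against Heavy: payoffs 7, 20, 19 → best response Heavy.
Fleet B against Max: payoffs 11, 16, 13 → best response Heavy.
Mutual best responses: (Moderate, Max); (Max, Heavy).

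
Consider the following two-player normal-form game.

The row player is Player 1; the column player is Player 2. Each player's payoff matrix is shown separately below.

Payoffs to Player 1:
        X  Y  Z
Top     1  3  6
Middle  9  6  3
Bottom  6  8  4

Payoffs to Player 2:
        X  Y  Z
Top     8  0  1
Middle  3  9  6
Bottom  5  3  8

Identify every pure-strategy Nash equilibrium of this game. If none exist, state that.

Mark each player's best response to every combination of opponents' strategies; a profile where every player is best-responding is a pure Nash equilibrium.
Player 1 against X: payoffs 1, 9, 6 → best response Middle.
Player 1 against Y: payoffs 3, 6, 8 → best response Bottom.
Player 1 against Z: payoffs 6, 3, 4 → best response Top.
Player 2 against Top: payoffs 8, 0, 1 → best response X.
Player 2 against Middle: payoffs 3, 9, 6 → best response Y.
Player 2 against Bottom: payoffs 5, 3, 8 → best response Z.
No profile is a mutual best response for all players.

none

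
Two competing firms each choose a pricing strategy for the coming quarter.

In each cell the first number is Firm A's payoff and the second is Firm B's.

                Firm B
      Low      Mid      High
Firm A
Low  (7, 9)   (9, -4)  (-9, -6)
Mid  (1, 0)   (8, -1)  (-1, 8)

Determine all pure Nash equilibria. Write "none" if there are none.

(Low, Low): Firm A gets 7, best alternative 1; Firm B gets 9, best alternative -4. No profitable deviation — NE.
(Low, Mid): Firm B can switch to Low (-4 → 9). Not NE.
(Low, High): Firm A can switch to Mid (-9 → -1). Not NE.
(Mid, Low): Firm A can switch to Low (1 → 7). Not NE.
(Mid, Mid): Firm A can switch to Low (8 → 9). Not NE.
(Mid, High): Firm A gets -1, best alternative -9; Firm B gets 8, best alternative 0. No profitable deviation — NE.

(Low, Low), (Mid, High)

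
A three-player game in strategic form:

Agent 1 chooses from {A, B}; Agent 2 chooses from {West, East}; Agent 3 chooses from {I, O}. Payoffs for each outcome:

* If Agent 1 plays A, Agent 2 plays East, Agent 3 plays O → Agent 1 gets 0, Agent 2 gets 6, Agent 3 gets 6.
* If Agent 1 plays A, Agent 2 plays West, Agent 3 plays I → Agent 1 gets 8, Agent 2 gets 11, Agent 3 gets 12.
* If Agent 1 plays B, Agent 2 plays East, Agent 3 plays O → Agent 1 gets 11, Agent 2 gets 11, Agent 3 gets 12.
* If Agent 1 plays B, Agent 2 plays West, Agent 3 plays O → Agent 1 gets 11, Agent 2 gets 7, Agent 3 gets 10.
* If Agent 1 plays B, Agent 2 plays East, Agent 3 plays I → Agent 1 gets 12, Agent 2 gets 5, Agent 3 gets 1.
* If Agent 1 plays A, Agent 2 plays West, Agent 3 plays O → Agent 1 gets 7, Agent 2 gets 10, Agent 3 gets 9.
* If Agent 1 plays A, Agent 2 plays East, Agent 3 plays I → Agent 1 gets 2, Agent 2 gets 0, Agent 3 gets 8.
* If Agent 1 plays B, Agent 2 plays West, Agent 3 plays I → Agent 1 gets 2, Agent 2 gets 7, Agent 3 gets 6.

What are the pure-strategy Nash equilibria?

(A, West, I): Agent 1 gets 8, best alternative 2; Agent 2 gets 11, best alternative 0; Agent 3 gets 12, best alternative 9. No profitable deviation — NE.
(A, West, O): Agent 1 can switch to B (7 → 11). Not NE.
(A, East, I): Agent 1 can switch to B (2 → 12). Not NE.
(A, East, O): Agent 1 can switch to B (0 → 11). Not NE.
(B, West, I): Agent 1 can switch to A (2 → 8). Not NE.
(B, West, O): Agent 2 can switch to East (7 → 11). Not NE.
(B, East, I): Agent 2 can switch to West (5 → 7). Not NE.
(B, East, O): Agent 1 gets 11, best alternative 0; Agent 2 gets 11, best alternative 7; Agent 3 gets 12, best alternative 1. No profitable deviation — NE.

The pure Nash equilibria are (A, West, I); (B, East, O).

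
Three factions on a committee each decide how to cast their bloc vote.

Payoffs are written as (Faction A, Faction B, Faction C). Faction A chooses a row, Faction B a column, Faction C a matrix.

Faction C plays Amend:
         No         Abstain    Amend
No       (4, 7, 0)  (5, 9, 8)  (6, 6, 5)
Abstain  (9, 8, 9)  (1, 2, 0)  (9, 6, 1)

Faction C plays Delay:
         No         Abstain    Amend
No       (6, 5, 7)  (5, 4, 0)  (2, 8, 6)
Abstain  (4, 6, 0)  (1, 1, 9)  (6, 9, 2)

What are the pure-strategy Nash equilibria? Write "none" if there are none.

Faction A against (No, Amend): payoffs 4, 9 → best response Abstain.
Faction A against (No, Delay): payoffs 6, 4 → best response No.
Faction A against (Abstain, Amend): payoffs 5, 1 → best response No.
Faction A against (Abstain, Delay): payoffs 5, 1 → best response No.
Faction A against (Amend, Amend): payoffs 6, 9 → best response Abstain.
Faction A against (Amend, Delay): payoffs 2, 6 → best response Abstain.
Faction B against (No, Amend): payoffs 7, 9, 6 → best response Abstain.
Faction B against (No, Delay): payoffs 5, 4, 8 → best response Amend.
Faction B against (Abstain, Amend): payoffs 8, 2, 6 → best response No.
Faction B against (Abstain, Delay): payoffs 6, 1, 9 → best response Amend.
Faction C against (No, No): payoffs 0, 7 → best response Delay.
Faction C against (No, Abstain): payoffs 8, 0 → best response Amend.
Faction C against (No, Amend): payoffs 5, 6 → best response Delay.
Faction C against (Abstain, No): payoffs 9, 0 → best response Amend.
Faction C against (Abstain, Abstain): payoffs 0, 9 → best response Delay.
Faction C against (Abstain, Amend): payoffs 1, 2 → best response Delay.
Mutual best responses: (No, Abstain, Amend); (Abstain, No, Amend); (Abstain, Amend, Delay).

Pure-strategy Nash equilibria: (No, Abstain, Amend); (Abstain, No, Amend); (Abstain, Amend, Delay)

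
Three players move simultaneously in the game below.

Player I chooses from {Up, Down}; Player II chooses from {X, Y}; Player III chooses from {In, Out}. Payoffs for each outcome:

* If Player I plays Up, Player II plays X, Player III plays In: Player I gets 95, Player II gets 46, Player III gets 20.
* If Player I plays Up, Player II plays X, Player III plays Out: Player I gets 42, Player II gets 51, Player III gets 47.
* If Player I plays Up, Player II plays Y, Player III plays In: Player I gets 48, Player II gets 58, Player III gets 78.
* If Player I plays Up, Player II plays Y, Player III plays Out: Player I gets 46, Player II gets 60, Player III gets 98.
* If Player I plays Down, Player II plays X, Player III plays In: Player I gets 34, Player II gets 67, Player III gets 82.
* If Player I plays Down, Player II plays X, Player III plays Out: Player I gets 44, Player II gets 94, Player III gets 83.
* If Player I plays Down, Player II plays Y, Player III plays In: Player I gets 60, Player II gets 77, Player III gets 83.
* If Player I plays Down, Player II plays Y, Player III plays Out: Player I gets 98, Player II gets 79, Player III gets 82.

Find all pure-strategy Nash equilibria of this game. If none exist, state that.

Pure-strategy Nash equilibria: (Down, X, Out) and (Down, Y, In)

Mark each player's best response to every combination of opponents' strategies; a profile where every player is best-responding is a pure Nash equilibrium.
Player I against (X, In): payoffs 95, 34 → best response Up.
Player I against (X, Out): payoffs 42, 44 → best response Down.
Player I against (Y, In): payoffs 48, 60 → best response Down.
Player I against (Y, Out): payoffs 46, 98 → best response Down.
Player II against (Up, In): payoffs 46, 58 → best response Y.
Player II against (Up, Out): payoffs 51, 60 → best response Y.
Player II against (Down, In): payoffs 67, 77 → best response Y.
Player II against (Down, Out): payoffs 94, 79 → best response X.
Player III against (Up, X): payoffs 20, 47 → best response Out.
Player III against (Up, Y): payoffs 78, 98 → best response Out.
Player III against (Down, X): payoffs 82, 83 → best response Out.
Player III against (Down, Y): payoffs 83, 82 → best response In.
Mutual best responses: (Down, X, Out); (Down, Y, In).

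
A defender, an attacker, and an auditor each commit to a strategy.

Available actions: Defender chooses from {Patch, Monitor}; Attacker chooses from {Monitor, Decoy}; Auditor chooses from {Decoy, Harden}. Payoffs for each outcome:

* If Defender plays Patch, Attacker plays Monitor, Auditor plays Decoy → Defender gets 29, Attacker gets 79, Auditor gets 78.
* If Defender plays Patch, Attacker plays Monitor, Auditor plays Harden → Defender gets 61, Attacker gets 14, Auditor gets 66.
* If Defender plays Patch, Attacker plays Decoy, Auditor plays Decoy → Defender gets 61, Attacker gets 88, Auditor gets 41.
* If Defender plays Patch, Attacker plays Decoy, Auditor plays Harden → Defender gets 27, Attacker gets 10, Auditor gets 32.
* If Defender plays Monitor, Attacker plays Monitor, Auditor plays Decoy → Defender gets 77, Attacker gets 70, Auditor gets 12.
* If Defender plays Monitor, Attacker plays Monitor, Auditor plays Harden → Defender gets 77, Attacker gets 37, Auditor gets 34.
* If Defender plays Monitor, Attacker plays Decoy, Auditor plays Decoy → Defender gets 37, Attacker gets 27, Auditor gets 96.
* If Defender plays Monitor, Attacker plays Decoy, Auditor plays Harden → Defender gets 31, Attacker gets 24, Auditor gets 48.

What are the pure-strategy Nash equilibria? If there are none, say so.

The pure Nash equilibria are (Patch, Decoy, Decoy), (Monitor, Monitor, Harden).

For each player, find the best response to each opponent profile; mutual best responses are the pure NE.
Defender against (Monitor, Decoy): payoffs 29, 77 → best response Monitor.
Defender against (Monitor, Harden): payoffs 61, 77 → best response Monitor.
Defender against (Decoy, Decoy): payoffs 61, 37 → best response Patch.
Defender against (Decoy, Harden): payoffs 27, 31 → best response Monitor.
Attacker against (Patch, Decoy): payoffs 79, 88 → best response Decoy.
Attacker against (Patch, Harden): payoffs 14, 10 → best response Monitor.
Attacker against (Monitor, Decoy): payoffs 70, 27 → best response Monitor.
Attacker against (Monitor, Harden): payoffs 37, 24 → best response Monitor.
Auditor against (Patch, Monitor): payoffs 78, 66 → best response Decoy.
Auditor against (Patch, Decoy): payoffs 41, 32 → best response Decoy.
Auditor against (Monitor, Monitor): payoffs 12, 34 → best response Harden.
Auditor against (Monitor, Decoy): payoffs 96, 48 → best response Decoy.
Mutual best responses: (Patch, Decoy, Decoy); (Monitor, Monitor, Harden).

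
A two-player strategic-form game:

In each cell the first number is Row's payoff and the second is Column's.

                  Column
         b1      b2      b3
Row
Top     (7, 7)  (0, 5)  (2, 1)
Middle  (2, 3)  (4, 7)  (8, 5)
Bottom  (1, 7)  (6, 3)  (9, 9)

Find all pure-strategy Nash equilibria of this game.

Row against b1: payoffs 7, 2, 1 → best response Top.
Row against b2: payoffs 0, 4, 6 → best response Bottom.
Row against b3: payoffs 2, 8, 9 → best response Bottom.
Column against Top: payoffs 7, 5, 1 → best response b1.
Column against Middle: payoffs 3, 7, 5 → best response b2.
Column against Bottom: payoffs 7, 3, 9 → best response b3.
Mutual best responses: (Top, b1); (Bottom, b3).

Pure-strategy Nash equilibria: (Top, b1) and (Bottom, b3)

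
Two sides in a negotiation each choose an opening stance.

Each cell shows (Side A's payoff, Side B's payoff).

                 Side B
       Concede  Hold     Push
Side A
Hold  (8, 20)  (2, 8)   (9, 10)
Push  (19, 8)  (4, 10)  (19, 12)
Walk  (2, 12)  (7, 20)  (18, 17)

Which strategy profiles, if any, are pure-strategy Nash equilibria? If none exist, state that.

The pure Nash equilibria are (Push, Push) and (Walk, Hold).

(Hold, Concede): Side A can switch to Push (8 → 19). Not NE.
(Hold, Hold): Side A can switch to Push (2 → 4). Not NE.
(Hold, Push): Side A can switch to Push (9 → 19). Not NE.
(Push, Concede): Side B can switch to Hold (8 → 10). Not NE.
(Push, Hold): Side A can switch to Walk (4 → 7). Not NE.
(Push, Push): Side A gets 19, best alternative 18; Side B gets 12, best alternative 10. No profitable deviation — NE.
(Walk, Concede): Side A can switch to Hold (2 → 8). Not NE.
(Walk, Hold): Side A gets 7, best alternative 4; Side B gets 20, best alternative 17. No profitable deviation — NE.
(Walk, Push): Side A can switch to Push (18 → 19). Not NE.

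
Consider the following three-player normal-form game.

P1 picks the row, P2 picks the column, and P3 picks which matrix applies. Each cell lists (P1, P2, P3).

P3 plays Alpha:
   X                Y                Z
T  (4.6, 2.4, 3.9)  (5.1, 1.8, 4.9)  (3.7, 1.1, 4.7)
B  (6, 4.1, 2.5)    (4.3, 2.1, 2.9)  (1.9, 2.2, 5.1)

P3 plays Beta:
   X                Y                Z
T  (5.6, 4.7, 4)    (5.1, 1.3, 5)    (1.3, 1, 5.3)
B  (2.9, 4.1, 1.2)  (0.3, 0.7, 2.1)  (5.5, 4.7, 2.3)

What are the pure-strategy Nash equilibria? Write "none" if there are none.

P1 against (X, Alpha): payoffs 4.6, 6 → best response B.
P1 against (X, Beta): payoffs 5.6, 2.9 → best response T.
P1 against (Y, Alpha): payoffs 5.1, 4.3 → best response T.
P1 against (Y, Beta): payoffs 5.1, 0.3 → best response T.
P1 against (Z, Alpha): payoffs 3.7, 1.9 → best response T.
P1 against (Z, Beta): payoffs 1.3, 5.5 → best response B.
P2 against (T, Alpha): payoffs 2.4, 1.8, 1.1 → best response X.
P2 against (T, Beta): payoffs 4.7, 1.3, 1 → best response X.
P2 against (B, Alpha): payoffs 4.1, 2.1, 2.2 → best response X.
P2 against (B, Beta): payoffs 4.1, 0.7, 4.7 → best response Z.
P3 against (T, X): payoffs 3.9, 4 → best response Beta.
P3 against (T, Y): payoffs 4.9, 5 → best response Beta.
P3 against (T, Z): payoffs 4.7, 5.3 → best response Beta.
P3 against (B, X): payoffs 2.5, 1.2 → best response Alpha.
P3 against (B, Y): payoffs 2.9, 2.1 → best response Alpha.
P3 against (B, Z): payoffs 5.1, 2.3 → best response Alpha.
Mutual best responses: (T, X, Beta); (B, X, Alpha).

Pure-strategy Nash equilibria: (T, X, Beta); (B, X, Alpha)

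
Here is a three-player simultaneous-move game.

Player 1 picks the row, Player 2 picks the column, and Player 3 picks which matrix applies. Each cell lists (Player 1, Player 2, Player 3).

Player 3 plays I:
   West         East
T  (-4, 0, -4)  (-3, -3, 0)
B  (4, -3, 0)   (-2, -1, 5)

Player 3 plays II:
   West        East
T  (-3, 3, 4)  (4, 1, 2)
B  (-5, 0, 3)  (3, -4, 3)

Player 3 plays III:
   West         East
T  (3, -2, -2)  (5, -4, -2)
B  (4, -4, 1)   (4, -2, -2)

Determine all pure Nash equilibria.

Pure-strategy Nash equilibria: (T, West, II); (B, East, I)

Player 1 against (West, I): payoffs -4, 4 → best response B.
Player 1 against (West, II): payoffs -3, -5 → best response T.
Player 1 against (West, III): payoffs 3, 4 → best response B.
Player 1 against (East, I): payoffs -3, -2 → best response B.
Player 1 against (East, II): payoffs 4, 3 → best response T.
Player 1 against (East, III): payoffs 5, 4 → best response T.
Player 2 against (T, I): payoffs 0, -3 → best response West.
Player 2 against (T, II): payoffs 3, 1 → best response West.
Player 2 against (T, III): payoffs -2, -4 → best response West.
Player 2 against (B, I): payoffs -3, -1 → best response East.
Player 2 against (B, II): payoffs 0, -4 → best response West.
Player 2 against (B, III): payoffs -4, -2 → best response East.
Player 3 against (T, West): payoffs -4, 4, -2 → best response II.
Player 3 against (T, East): payoffs 0, 2, -2 → best response II.
Player 3 against (B, West): payoffs 0, 3, 1 → best response II.
Player 3 against (B, East): payoffs 5, 3, -2 → best response I.
Mutual best responses: (T, West, II); (B, East, I).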